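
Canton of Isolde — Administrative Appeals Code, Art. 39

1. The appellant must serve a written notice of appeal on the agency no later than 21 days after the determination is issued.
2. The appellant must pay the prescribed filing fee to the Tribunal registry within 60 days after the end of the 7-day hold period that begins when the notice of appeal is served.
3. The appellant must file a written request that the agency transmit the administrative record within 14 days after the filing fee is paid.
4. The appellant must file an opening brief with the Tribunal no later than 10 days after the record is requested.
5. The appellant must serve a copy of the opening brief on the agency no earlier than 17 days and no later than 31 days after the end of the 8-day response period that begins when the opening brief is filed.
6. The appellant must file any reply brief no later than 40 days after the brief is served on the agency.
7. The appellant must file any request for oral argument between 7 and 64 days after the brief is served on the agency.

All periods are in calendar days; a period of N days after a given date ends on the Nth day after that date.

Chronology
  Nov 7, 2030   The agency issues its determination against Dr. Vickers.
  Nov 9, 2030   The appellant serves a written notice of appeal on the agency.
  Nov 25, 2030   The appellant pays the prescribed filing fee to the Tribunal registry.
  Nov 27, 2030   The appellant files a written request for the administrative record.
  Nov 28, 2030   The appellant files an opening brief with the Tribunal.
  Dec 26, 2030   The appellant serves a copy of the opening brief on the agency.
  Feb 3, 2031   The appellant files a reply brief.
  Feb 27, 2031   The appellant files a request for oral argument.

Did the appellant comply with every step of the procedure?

Yes

Step 1 — counting 21 days from Nov 7, 2030 (when the determination is issued) gives a deadline of Nov 28, 2030; Nov 9, 2030 is within that limit.
Step 2 — counting 60 days from Nov 16, 2030 (end of the 7-day hold period, which began when the notice of appeal is served on Nov 9, 2030) gives a deadline of Jan 15, 2031; completed Nov 25, 2030, before the deadline.
Step 3 — counting 14 days from Nov 25, 2030 (when the filing fee is paid) gives a deadline of Dec 9, 2030; done Nov 27, 2030 — timely.
Step 4 — counting 10 days from Nov 27, 2030 (when the record is requested) gives a deadline of Dec 7, 2030; completed Nov 28, 2030, before the deadline.
Step 5 — 17 and 31 days from Dec 6, 2030 (end of the 8-day response period, which began when the opening brief is filed on Nov 28, 2030) are Dec 23, 2030 and Jan 6, 2031 respectively; done Dec 26, 2030, which is between those dates.
Step 6 — counting 40 days from Dec 26, 2030 (when the brief is served on the agency) gives a deadline of Feb 4, 2031; done Feb 3, 2031 — timely.
Step 7 — 7 and 64 days from Dec 26, 2030 (when the brief is served on the agency) are Jan 2, 2031 and Feb 28, 2031 respectively; Feb 27, 2031 falls inside that range.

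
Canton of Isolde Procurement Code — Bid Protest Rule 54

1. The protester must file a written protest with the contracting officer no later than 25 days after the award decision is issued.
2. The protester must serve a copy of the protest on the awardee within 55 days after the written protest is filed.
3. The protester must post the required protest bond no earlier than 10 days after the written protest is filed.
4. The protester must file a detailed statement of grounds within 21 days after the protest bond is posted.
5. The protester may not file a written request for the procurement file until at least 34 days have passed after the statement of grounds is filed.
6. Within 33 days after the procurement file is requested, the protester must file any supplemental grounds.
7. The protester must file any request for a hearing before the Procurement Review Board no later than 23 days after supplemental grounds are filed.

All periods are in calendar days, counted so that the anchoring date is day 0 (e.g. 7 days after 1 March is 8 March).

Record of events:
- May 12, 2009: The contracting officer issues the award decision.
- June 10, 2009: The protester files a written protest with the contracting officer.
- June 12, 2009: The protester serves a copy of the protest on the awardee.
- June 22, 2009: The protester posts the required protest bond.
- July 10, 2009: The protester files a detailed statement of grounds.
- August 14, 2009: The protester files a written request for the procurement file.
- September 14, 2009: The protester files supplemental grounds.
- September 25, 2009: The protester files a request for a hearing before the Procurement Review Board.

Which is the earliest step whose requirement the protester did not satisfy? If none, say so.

Step 1 — counting 25 days from May 12, 2009 (when the award decision is issued) gives a deadline of June 6, 2009; not done until June 10, 2009, 4 days after the deadline.

Step 1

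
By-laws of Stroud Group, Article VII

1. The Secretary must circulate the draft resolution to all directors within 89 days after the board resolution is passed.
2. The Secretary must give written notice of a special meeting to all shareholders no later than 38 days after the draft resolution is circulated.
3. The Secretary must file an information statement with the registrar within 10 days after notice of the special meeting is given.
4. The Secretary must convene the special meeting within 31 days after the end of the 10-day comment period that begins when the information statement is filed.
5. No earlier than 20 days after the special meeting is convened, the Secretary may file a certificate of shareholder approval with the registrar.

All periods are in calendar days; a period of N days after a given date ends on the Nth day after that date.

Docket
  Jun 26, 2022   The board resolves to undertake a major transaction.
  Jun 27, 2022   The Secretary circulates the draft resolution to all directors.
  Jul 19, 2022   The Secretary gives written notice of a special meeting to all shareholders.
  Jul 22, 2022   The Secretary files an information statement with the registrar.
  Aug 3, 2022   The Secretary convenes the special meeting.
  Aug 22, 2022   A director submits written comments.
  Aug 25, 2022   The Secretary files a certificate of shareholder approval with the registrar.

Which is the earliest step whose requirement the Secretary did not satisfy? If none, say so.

None — every step was satisfied

Step 1 — counting 89 days from Jun 26, 2022 (when the board resolution is passed) gives a deadline of Sep 23, 2022; Jun 27, 2022 is within that limit.
Step 2 — counting 38 days from Jun 27, 2022 (when the draft resolution is circulated) gives a deadline of Aug 4, 2022; completed Jul 19, 2022, before the deadline.
Step 3 — counting 10 days from Jul 19, 2022 (when notice of the special meeting is given) gives a deadline of Jul 29, 2022; done Jul 22, 2022 — timely.
Step 4 — counting 31 days from Aug 1, 2022 (end of the 10-day comment period, which began when the information statement is filed on Jul 22, 2022) gives a deadline of Sep 1, 2022; completed Aug 3, 2022, before the deadline.
Step 5 — must wait 20 days from Aug 3, 2022 (when the special meeting is convened), so not before Aug 23, 2022; Aug 25, 2022 is on or after that date.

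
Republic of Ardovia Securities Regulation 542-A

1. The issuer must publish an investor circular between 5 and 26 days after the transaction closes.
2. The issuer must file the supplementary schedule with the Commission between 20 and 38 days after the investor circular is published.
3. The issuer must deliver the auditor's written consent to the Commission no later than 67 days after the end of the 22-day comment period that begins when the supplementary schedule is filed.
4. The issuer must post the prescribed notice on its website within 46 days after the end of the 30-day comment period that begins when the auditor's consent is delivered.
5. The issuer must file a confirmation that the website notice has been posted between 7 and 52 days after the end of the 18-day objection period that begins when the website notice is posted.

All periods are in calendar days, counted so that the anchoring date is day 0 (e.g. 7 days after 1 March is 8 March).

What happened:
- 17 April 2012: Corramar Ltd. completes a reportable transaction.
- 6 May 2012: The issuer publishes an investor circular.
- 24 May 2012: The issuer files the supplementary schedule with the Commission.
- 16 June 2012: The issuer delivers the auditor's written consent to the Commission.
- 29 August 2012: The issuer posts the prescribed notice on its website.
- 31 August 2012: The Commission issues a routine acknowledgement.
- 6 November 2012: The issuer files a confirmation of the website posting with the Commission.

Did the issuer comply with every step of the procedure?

Step 1 — 5 and 26 days from 17 April 2012 (when the transaction closes) are 22 April 2012 and 13 May 2012 respectively; 6 May 2012 falls inside that range.
Step 2 — 20 and 38 days from 6 May 2012 (when the investor circular is published) are 26 May 2012 and 13 June 2012 respectively; done 24 May 2012 — 2 days before the window opened.

No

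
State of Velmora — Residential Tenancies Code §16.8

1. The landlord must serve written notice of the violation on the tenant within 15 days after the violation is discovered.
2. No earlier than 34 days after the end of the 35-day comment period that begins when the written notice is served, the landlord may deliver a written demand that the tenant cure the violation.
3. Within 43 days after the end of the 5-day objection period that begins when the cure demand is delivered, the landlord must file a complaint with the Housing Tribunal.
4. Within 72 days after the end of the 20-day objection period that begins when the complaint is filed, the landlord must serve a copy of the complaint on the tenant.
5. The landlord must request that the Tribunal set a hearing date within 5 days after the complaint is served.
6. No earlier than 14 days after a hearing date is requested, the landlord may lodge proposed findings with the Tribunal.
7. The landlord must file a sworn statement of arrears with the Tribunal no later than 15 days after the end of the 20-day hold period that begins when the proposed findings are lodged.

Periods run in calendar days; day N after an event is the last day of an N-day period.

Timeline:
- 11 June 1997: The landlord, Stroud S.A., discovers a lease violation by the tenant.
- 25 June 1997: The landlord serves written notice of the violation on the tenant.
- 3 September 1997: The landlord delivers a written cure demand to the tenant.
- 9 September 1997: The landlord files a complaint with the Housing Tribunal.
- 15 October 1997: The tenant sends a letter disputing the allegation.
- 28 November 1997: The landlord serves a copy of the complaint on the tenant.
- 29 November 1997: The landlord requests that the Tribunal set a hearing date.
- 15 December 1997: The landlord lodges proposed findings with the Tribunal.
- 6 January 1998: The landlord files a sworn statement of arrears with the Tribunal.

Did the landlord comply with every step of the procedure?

Yes

Step 1: 15 days after 11 June 1997 (when the violation is discovered) is 26 June 1997; done 25 June 1997 — timely.
Step 2: the earliest permitted date is 34 days after 30 July 1997 (end of the 35-day comment period, which began when the written notice is served on 25 June 1997), i.e. 2 September 1997; done 3 September 1997, after the minimum wait.
Step 3: 43 days after 8 September 1997 (end of the 5-day objection period, which began when the cure demand is delivered on 3 September 1997) is 21 October 1997; completed 9 September 1997, before the deadline.
Step 4: 72 days after 29 September 1997 (end of the 20-day objection period, which began when the complaint is filed on 9 September 1997) is 10 December 1997; completed 28 November 1997, before the deadline.
Step 5: 5 days after 28 November 1997 (when the complaint is served) is 3 December 1997; 29 November 1997 is within that limit.
Step 6: the earliest permitted date is 14 days after 29 November 1997 (when a hearing date is requested), i.e. 13 December 1997; done 15 December 1997, after the minimum wait.
Step 7: 15 days after 4 January 1998 (end of the 20-day hold period, which began when the proposed findings are lodged on 15 December 1997) is 19 January 1998; done 6 January 1998 — timely.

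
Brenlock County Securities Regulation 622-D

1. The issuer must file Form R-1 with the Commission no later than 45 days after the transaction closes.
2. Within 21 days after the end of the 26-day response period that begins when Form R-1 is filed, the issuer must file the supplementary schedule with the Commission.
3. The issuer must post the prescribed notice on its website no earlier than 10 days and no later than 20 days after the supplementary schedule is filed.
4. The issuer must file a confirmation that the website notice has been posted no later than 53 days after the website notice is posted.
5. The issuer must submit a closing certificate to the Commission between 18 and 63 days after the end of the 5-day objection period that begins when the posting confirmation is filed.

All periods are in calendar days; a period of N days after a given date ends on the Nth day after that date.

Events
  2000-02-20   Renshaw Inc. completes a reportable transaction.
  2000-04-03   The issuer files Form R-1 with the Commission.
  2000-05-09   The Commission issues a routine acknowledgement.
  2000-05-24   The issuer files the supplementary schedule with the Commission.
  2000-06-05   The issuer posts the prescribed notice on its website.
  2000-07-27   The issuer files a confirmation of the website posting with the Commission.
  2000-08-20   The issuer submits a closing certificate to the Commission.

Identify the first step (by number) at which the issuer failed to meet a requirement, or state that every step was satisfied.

(1) due by 2000-02-20 + 45 days = 2000-04-05; 2000-04-03 is within that limit.
(2) due by 2000-04-29 + 21 days = 2000-05-20; not done until 2000-05-24, 4 days after the deadline.

Step 2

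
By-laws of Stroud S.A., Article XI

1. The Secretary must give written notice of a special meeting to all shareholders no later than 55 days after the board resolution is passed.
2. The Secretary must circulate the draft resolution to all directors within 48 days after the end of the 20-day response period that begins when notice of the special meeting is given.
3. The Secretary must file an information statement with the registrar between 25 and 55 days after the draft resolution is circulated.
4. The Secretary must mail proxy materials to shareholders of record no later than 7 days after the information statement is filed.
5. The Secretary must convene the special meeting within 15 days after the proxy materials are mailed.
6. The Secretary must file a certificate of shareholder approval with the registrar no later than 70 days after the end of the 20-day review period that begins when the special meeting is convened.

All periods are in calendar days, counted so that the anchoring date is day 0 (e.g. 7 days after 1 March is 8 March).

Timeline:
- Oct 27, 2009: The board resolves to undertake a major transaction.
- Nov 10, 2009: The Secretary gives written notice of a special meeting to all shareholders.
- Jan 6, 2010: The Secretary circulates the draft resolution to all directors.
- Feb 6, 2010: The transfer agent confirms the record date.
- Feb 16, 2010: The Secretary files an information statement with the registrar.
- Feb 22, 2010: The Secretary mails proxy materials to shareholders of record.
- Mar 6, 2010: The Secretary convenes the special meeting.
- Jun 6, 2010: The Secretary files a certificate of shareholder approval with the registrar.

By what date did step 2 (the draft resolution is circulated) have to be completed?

Jan 17, 2010

Notice of the special meeting is given on Nov 10, 2009; the 20-day response period therefore ends Nov 30, 2009, and step 2 runs from that date. 48 days after Nov 30, 2009 is Jan 17, 2010.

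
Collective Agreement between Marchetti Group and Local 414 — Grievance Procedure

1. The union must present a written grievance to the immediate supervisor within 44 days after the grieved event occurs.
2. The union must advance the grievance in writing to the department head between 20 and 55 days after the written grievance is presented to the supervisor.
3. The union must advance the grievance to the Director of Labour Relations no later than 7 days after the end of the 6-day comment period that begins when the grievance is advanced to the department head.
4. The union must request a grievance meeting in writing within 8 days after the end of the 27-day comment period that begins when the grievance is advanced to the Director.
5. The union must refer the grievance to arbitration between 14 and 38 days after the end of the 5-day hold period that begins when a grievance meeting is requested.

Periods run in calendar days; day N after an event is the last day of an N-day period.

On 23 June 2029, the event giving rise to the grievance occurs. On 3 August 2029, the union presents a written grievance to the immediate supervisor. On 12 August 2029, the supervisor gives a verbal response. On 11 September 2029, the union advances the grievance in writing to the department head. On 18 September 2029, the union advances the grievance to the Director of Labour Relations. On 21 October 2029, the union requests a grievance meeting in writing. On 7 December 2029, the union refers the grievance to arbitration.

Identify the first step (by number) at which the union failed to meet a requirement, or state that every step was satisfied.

(1) due by 23 June 2029 + 44 days = 6 August 2029; done 3 August 2029 — timely.
(2) the permitted window runs from 3 August 2029 + 20 = 23 August 2029 to 3 August 2029 + 55 = 27 September 2029; done 11 September 2029 — within the window.
(3) due by 17 September 2029 + 7 days = 24 September 2029; done 18 September 2029 — timely.
(4) due by 15 October 2029 + 8 days = 23 October 2029; completed 21 October 2029, before the deadline.
(5) the permitted window runs from 26 October 2029 + 14 = 9 November 2029 to 26 October 2029 + 38 = 3 December 2029; done 7 December 2029 — 4 days after the window closed.

Step 5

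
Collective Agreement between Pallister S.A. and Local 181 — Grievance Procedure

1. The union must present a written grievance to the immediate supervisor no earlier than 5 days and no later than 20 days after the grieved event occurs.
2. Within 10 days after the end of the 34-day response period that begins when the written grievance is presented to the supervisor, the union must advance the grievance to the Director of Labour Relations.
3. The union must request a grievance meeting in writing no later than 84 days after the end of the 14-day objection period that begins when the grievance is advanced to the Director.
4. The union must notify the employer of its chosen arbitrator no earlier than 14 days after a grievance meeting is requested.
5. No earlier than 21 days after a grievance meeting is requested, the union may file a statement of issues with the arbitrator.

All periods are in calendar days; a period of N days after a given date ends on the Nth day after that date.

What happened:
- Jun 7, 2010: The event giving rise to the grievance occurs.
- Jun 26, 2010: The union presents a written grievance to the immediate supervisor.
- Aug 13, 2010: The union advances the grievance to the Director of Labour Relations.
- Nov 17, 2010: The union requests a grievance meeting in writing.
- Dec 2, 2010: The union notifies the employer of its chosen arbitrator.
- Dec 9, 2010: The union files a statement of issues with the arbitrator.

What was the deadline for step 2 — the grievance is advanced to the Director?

Aug 9, 2010

The written grievance is presented to the supervisor on Jun 26, 2010; the 34-day response period therefore ends Jul 30, 2010, and step 2 runs from that date. 10 days after Jul 30, 2010 is Aug 9, 2010.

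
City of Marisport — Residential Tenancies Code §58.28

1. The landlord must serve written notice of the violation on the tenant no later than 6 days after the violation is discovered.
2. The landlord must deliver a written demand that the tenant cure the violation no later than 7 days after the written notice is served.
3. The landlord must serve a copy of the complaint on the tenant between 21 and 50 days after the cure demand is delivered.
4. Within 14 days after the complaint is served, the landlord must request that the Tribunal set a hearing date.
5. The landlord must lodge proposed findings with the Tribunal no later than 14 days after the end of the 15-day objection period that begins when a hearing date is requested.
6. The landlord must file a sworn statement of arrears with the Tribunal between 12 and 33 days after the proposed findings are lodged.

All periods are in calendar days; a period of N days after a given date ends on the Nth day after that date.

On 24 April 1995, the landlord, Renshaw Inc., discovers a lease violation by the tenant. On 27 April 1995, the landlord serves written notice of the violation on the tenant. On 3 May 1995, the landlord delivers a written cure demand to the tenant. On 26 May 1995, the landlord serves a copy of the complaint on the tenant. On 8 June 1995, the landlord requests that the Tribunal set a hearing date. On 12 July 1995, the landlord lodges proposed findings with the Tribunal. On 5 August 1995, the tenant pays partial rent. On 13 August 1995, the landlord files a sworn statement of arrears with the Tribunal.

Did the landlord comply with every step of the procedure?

(1) due by 24 April 1995 + 6 days = 30 April 1995; completed 27 April 1995, before the deadline.
(2) due by 27 April 1995 + 7 days = 4 May 1995; done 3 May 1995 — timely.
(3) the permitted window runs from 3 May 1995 + 21 = 24 May 1995 to 3 May 1995 + 50 = 22 June 1995; done 26 May 1995, which is between those dates.
(4) due by 26 May 1995 + 14 days = 9 June 1995; completed 8 June 1995, before the deadline.
(5) due by 23 June 1995 + 14 days = 7 July 1995; not done until 12 July 1995, 5 days after the deadline.

No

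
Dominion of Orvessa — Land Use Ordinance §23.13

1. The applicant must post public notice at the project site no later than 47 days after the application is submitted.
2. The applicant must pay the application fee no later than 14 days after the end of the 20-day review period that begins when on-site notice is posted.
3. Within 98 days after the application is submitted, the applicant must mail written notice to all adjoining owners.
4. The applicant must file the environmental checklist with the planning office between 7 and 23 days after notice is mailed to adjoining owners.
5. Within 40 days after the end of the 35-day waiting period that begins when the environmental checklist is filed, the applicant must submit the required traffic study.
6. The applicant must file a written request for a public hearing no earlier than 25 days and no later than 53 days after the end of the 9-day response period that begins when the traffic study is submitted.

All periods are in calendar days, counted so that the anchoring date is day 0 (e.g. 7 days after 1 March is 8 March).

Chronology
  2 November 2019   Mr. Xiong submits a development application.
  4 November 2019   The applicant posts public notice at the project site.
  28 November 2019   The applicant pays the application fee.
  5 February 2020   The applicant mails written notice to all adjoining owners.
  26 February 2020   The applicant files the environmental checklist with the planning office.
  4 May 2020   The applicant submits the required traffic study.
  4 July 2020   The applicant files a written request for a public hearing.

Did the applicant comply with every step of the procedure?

Yes

Step 1 — counting 47 days from 2 November 2019 (when the application is submitted) gives a deadline of 19 December 2019; 4 November 2019 is within that limit.
Step 2 — counting 14 days from 24 November 2019 (end of the 20-day review period, which began when on-site notice is posted on 4 November 2019) gives a deadline of 8 December 2019; 28 November 2019 is within that limit.
Step 3 — counting 98 days from 2 November 2019 (when the application is submitted) gives a deadline of 8 February 2020; done 5 February 2020 — timely.
Step 4 — 7 and 23 days from 5 February 2020 (when notice is mailed to adjoining owners) are 12 February 2020 and 28 February 2020 respectively; done 26 February 2020 — within the window.
Step 5 — counting 40 days from 1 April 2020 (end of the 35-day waiting period, which began when the environmental checklist is filed on 26 February 2020) gives a deadline of 11 May 2020; done 4 May 2020 — timely.
Step 6 — 25 and 53 days from 13 May 2020 (end of the 9-day response period, which began when the traffic study is submitted on 4 May 2020) are 7 June 2020 and 5 July 2020 respectively; done 4 July 2020, which is between those dates.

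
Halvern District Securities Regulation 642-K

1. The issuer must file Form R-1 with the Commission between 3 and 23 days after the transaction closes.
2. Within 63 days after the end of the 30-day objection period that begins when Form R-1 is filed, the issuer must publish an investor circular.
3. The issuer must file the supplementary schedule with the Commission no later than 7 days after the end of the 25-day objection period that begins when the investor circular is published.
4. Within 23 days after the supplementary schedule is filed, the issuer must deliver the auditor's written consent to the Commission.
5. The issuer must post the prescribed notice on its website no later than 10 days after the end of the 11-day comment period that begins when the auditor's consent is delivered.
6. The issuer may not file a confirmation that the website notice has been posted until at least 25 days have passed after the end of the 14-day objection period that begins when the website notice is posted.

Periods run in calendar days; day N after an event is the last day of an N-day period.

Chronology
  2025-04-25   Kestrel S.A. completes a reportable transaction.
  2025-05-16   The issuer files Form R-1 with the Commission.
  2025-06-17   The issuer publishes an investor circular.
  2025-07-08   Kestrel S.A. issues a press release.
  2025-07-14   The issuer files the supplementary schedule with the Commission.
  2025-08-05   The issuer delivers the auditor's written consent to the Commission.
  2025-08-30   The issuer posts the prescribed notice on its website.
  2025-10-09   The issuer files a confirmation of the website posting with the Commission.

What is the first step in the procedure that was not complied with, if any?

Step 1 — 3 and 23 days from 2025-04-25 (when the transaction closes) are 2025-04-28 and 2025-05-18 respectively; done 2025-05-16 — within the window.
Step 2 — counting 63 days from 2025-06-15 (end of the 30-day objection period, which began when Form R-1 is filed on 2025-05-16) gives a deadline of 2025-08-17; 2025-06-17 is within that limit.
Step 3 — counting 7 days from 2025-07-12 (end of the 25-day objection period, which began when the investor circular is published on 2025-06-17) gives a deadline of 2025-07-19; 2025-07-14 is within that limit.
Step 4 — counting 23 days from 2025-07-14 (when the supplementary schedule is filed) gives a deadline of 2025-08-06; completed 2025-08-05, before the deadline.
Step 5 — counting 10 days from 2025-08-16 (end of the 11-day comment period, which began when the auditor's consent is delivered on 2025-08-05) gives a deadline of 2025-08-26; 2025-08-30 misses that deadline by 4 days.
Later steps need not be reached.

Step 5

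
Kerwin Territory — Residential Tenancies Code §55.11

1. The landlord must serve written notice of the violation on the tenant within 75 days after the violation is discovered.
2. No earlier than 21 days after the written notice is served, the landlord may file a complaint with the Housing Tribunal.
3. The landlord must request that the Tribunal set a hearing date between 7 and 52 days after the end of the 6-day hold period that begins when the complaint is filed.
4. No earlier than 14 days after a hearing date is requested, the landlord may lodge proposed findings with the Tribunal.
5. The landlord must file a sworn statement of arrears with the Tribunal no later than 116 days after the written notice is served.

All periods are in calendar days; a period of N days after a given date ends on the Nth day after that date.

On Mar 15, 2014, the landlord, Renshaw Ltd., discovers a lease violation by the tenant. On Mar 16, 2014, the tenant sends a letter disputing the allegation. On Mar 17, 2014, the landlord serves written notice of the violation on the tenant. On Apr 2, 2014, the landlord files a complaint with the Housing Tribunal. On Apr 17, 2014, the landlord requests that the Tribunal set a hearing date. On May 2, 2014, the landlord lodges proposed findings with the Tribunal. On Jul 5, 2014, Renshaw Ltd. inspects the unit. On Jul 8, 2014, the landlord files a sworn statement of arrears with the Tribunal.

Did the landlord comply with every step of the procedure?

Step 1 — counting 75 days from Mar 15, 2014 (when the violation is discovered) gives a deadline of May 29, 2014; completed Mar 17, 2014, before the deadline.
Step 2 — must wait 21 days from Mar 17, 2014 (when the written notice is served), so not before Apr 7, 2014; acted on Apr 2, 2014, 5 days prematurely.

No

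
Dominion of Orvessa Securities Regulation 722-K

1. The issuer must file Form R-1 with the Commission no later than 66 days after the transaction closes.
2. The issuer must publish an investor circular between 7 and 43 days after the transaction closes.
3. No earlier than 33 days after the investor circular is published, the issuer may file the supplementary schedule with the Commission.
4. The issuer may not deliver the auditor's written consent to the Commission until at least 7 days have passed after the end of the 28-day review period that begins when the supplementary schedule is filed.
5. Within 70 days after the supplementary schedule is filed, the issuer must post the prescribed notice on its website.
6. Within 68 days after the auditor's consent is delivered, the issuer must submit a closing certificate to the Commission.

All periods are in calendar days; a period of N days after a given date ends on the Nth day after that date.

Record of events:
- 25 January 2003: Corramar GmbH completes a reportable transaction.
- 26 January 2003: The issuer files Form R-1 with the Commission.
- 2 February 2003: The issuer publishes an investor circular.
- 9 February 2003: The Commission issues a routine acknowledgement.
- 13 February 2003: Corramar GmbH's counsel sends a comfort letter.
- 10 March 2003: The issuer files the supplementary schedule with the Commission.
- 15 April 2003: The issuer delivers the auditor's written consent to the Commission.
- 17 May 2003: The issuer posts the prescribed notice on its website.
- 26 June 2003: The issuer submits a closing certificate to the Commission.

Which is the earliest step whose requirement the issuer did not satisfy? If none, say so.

(1) due by 25 January 2003 + 66 days = 1 April 2003; 26 January 2003 is within that limit.
(2) the permitted window runs from 25 January 2003 + 7 = 1 February 2003 to 25 January 2003 + 43 = 9 March 2003; done 2 February 2003 — within the window.
(3) permitted from 2 February 2003 + 33 days = 7 March 2003 onward; done 10 March 2003 — permitted.
(4) permitted from 7 April 2003 + 7 days = 14 April 2003 onward; 15 April 2003 is on or after that date.
(5) due by 10 March 2003 + 70 days = 19 May 2003; completed 17 May 2003, before the deadline.
(6) due by 15 April 2003 + 68 days = 22 June 2003; not done until 26 June 2003, 4 days after the deadline.

Step 6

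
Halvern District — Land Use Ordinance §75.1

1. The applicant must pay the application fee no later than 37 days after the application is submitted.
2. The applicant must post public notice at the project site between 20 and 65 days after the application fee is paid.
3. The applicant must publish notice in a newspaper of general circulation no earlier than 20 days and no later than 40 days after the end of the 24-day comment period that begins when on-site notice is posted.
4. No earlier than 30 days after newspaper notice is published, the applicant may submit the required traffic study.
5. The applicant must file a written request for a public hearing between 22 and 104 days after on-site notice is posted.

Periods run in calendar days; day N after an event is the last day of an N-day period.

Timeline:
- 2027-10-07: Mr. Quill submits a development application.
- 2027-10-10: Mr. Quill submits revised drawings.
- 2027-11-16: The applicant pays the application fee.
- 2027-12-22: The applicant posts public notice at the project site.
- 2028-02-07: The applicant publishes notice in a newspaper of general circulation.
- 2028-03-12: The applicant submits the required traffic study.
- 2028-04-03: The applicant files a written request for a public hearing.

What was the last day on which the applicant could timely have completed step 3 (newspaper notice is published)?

2028-02-24

On-site notice is posted on 2027-12-22; the 24-day comment period therefore ends 2028-01-15, and step 3 runs from that date. The window is 20–40 days after 2028-01-15; it closes on 2028-02-24.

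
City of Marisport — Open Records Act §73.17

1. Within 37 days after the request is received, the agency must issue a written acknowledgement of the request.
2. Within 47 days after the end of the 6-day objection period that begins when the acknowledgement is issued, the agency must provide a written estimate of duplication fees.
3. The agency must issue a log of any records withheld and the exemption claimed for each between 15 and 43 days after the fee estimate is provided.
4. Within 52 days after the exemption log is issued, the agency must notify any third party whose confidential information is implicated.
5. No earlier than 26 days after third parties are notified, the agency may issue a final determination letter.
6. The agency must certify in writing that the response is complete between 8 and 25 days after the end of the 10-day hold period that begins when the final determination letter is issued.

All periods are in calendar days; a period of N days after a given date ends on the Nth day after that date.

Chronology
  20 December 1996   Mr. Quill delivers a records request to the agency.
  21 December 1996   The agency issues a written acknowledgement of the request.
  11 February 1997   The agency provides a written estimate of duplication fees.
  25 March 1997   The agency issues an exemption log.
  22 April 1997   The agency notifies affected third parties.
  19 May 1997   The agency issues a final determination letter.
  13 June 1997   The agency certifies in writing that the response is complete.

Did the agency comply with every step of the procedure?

(1) due by 20 December 1996 + 37 days = 26 January 1997; completed 21 December 1996, before the deadline.
(2) due by 27 December 1996 + 47 days = 12 February 1997; completed 11 February 1997, before the deadline.
(3) the permitted window runs from 11 February 1997 + 15 = 26 February 1997 to 11 February 1997 + 43 = 26 March 1997; done 25 March 1997 — within the window.
(4) due by 25 March 1997 + 52 days = 16 May 1997; 22 April 1997 is within that limit.
(5) permitted from 22 April 1997 + 26 days = 18 May 1997 onward; done 19 May 1997 — permitted.
(6) the permitted window runs from 29 May 1997 + 8 = 6 June 1997 to 29 May 1997 + 25 = 23 June 1997; done 13 June 1997 — within the window.

Yes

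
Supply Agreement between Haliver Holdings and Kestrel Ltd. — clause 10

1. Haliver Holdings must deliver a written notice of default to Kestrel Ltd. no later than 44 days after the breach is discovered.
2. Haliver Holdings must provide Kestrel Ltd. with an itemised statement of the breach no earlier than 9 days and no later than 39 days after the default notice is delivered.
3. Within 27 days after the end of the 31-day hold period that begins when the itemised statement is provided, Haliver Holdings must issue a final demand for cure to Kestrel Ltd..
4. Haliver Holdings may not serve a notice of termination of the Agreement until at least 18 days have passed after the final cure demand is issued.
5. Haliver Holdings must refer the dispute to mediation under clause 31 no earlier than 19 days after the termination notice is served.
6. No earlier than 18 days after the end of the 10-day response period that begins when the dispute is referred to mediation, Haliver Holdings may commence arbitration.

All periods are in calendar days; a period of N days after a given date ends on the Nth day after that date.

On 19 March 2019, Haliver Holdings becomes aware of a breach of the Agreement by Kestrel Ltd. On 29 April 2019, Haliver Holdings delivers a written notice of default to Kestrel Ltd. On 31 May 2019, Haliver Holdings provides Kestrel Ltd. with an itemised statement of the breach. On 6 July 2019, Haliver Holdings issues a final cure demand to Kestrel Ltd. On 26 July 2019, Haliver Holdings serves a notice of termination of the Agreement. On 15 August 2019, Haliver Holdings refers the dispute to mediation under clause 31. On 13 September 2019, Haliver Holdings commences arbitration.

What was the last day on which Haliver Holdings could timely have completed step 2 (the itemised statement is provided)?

7 June 2019

Step 2 runs from 29 April 2019, when the default notice is delivered. The window is 9–39 days after 29 April 2019; it closes on 7 June 2019.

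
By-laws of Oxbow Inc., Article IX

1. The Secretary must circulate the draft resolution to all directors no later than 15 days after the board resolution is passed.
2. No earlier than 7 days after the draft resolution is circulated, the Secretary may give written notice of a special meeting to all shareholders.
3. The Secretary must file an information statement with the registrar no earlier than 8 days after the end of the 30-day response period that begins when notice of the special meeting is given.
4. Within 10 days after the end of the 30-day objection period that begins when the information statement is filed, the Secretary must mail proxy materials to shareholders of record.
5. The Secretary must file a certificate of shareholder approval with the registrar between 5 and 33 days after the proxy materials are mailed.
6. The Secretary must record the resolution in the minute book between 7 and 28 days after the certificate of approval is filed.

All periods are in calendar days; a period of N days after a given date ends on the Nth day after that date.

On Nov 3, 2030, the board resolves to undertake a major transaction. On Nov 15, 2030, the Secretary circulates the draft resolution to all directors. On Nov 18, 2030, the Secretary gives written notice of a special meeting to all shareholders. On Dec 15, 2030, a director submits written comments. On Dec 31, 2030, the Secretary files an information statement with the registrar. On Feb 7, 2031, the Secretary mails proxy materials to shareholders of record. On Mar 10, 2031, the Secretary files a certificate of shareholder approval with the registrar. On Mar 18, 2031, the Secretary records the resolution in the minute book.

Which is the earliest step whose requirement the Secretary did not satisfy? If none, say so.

Step 2

Step 1 — counting 15 days from Nov 3, 2030 (when the board resolution is passed) gives a deadline of Nov 18, 2030; Nov 15, 2030 is within that limit.
Step 2 — must wait 7 days from Nov 15, 2030 (when the draft resolution is circulated), so not before Nov 22, 2030; done Nov 18, 2030 — 4 days too early.
Later steps need not be reached.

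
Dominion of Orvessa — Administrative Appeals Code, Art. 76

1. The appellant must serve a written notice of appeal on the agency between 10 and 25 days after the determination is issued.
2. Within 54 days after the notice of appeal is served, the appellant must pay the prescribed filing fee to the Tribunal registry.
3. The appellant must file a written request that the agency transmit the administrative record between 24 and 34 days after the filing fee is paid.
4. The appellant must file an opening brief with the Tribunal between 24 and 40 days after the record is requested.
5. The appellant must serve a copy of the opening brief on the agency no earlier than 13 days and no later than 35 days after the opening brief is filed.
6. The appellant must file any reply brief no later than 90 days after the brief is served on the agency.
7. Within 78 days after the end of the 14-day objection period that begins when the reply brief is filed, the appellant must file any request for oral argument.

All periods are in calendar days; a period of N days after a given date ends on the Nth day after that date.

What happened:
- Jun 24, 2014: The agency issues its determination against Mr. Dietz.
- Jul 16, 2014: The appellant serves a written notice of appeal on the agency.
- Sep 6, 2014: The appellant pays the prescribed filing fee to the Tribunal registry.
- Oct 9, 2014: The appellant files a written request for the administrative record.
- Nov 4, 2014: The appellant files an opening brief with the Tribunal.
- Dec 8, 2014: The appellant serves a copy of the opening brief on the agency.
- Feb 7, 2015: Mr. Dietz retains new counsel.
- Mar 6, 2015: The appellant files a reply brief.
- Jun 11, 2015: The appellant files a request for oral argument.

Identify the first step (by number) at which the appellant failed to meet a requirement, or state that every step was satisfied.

Step 7

Step 1: the window is 10–25 days after Jun 24, 2014 (when the determination is issued), so Jul 4, 2014 through Jul 19, 2014; done Jul 16, 2014 — within the window.
Step 2: 54 days after Jul 16, 2014 (when the notice of appeal is served) is Sep 8, 2014; Sep 6, 2014 is within that limit.
Step 3: the window is 24–34 days after Sep 6, 2014 (when the filing fee is paid), so Sep 30, 2014 through Oct 10, 2014; done Oct 9, 2014 — within the window.
Step 4: the window is 24–40 days after Oct 9, 2014 (when the record is requested), so Nov 2, 2014 through Nov 18, 2014; done Nov 4, 2014 — within the window.
Step 5: the window is 13–35 days after Nov 4, 2014 (when the opening brief is filed), so Nov 17, 2014 through Dec 9, 2014; done Dec 8, 2014 — within the window.
Step 6: 90 days after Dec 8, 2014 (when the brief is served on the agency) is Mar 8, 2015; Mar 6, 2015 is within that limit.
Step 7: 78 days after Mar 20, 2015 (end of the 14-day objection period, which began when the reply brief is filed on Mar 6, 2015) is Jun 6, 2015; not done until Jun 11, 2015, 5 days after the deadline.
The analysis stops there.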